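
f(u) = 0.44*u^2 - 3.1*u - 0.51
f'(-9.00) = -11.02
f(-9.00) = 63.03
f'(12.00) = 7.46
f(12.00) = 25.65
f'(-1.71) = -4.60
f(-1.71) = 6.08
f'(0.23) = -2.90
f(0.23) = -1.20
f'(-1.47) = -4.39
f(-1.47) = 5.00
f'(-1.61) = -4.52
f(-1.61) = 5.62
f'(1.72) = -1.59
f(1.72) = -4.54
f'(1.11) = -2.12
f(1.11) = -3.41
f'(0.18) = -2.94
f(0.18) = -1.05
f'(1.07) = -2.16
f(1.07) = -3.32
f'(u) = 0.88*u - 3.1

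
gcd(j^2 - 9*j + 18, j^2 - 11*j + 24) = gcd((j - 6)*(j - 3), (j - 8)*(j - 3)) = j - 3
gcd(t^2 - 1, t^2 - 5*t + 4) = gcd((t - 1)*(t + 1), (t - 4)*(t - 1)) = t - 1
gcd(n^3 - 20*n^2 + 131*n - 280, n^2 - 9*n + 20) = n - 5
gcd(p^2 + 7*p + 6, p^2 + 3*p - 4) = 1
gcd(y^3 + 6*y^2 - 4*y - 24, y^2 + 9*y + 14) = y + 2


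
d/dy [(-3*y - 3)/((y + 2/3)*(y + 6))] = 9*(3*y^2 + 6*y + 8)/(9*y^4 + 120*y^3 + 472*y^2 + 480*y + 144)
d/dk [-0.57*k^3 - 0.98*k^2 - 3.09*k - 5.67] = -1.71*k^2 - 1.96*k - 3.09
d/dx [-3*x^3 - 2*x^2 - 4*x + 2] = -9*x^2 - 4*x - 4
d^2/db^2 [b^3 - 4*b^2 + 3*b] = 6*b - 8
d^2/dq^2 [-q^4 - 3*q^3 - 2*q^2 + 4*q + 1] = -12*q^2 - 18*q - 4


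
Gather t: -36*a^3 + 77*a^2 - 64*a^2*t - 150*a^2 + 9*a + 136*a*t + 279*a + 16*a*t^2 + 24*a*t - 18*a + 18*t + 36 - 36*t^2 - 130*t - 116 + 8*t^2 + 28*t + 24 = -36*a^3 - 73*a^2 + 270*a + t^2*(16*a - 28) + t*(-64*a^2 + 160*a - 84) - 56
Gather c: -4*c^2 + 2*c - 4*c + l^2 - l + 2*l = -4*c^2 - 2*c + l^2 + l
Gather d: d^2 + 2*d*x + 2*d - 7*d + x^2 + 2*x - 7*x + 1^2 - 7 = d^2 + d*(2*x - 5) + x^2 - 5*x - 6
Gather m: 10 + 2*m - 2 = 2*m + 8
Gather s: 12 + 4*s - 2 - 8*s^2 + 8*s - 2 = -8*s^2 + 12*s + 8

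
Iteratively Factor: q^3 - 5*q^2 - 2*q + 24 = (q + 2)*(q^2 - 7*q + 12) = (q - 4)*(q + 2)*(q - 3)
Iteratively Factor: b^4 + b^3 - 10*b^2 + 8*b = (b - 2)*(b^3 + 3*b^2 - 4*b) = (b - 2)*(b + 4)*(b^2 - b) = b*(b - 2)*(b + 4)*(b - 1)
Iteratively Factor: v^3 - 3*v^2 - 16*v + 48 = (v - 4)*(v^2 + v - 12) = (v - 4)*(v - 3)*(v + 4)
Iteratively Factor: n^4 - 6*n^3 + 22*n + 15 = (n + 1)*(n^3 - 7*n^2 + 7*n + 15) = (n - 3)*(n + 1)*(n^2 - 4*n - 5) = (n - 5)*(n - 3)*(n + 1)*(n + 1)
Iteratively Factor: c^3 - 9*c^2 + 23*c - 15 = (c - 1)*(c^2 - 8*c + 15) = (c - 5)*(c - 1)*(c - 3)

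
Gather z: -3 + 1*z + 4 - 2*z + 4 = 5 - z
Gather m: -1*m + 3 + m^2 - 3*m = m^2 - 4*m + 3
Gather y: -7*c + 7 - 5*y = -7*c - 5*y + 7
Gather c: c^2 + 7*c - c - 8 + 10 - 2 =c^2 + 6*c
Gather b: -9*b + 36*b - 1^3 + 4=27*b + 3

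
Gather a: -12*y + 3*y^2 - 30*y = 3*y^2 - 42*y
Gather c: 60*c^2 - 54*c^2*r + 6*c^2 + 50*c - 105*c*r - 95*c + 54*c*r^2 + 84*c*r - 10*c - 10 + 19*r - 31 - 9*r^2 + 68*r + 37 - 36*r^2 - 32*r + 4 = c^2*(66 - 54*r) + c*(54*r^2 - 21*r - 55) - 45*r^2 + 55*r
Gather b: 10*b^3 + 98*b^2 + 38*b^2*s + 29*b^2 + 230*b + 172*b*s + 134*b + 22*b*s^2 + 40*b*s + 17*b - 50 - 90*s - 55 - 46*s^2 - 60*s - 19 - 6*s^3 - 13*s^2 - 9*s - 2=10*b^3 + b^2*(38*s + 127) + b*(22*s^2 + 212*s + 381) - 6*s^3 - 59*s^2 - 159*s - 126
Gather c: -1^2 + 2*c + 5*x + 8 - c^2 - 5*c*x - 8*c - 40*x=-c^2 + c*(-5*x - 6) - 35*x + 7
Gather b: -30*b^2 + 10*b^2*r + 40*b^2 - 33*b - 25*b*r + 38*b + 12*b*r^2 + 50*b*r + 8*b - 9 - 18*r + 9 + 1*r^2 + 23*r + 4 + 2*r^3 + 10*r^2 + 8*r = b^2*(10*r + 10) + b*(12*r^2 + 25*r + 13) + 2*r^3 + 11*r^2 + 13*r + 4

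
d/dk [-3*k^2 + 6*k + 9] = 6 - 6*k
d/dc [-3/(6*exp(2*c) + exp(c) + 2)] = (36*exp(c) + 3)*exp(c)/(6*exp(2*c) + exp(c) + 2)^2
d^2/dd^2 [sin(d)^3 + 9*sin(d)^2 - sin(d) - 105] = sin(d)/4 + 9*sin(3*d)/4 + 18*cos(2*d)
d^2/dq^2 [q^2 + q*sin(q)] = -q*sin(q) + 2*cos(q) + 2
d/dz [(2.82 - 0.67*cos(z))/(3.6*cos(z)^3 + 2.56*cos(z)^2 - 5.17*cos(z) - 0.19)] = (-4.824*cos(z)^3 + 28.7408*cos(z)^2 + 14.4384*cos(z) - 14.7067)*sin(z)/(12.96*cos(z)^6 + 18.432*cos(z)^5 - 30.6704*cos(z)^4 - 27.8384*cos(z)^3 + 25.7561*cos(z)^2 + 1.9646*cos(z) + 0.0361)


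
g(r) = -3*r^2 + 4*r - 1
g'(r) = 4 - 6*r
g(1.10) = -0.23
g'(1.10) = -2.60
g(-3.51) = -52.00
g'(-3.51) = 25.06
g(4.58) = -45.61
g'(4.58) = -23.48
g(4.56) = -45.14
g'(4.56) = -23.36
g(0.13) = -0.53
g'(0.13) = 3.22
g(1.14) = -0.34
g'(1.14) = -2.84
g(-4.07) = -66.97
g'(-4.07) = 28.42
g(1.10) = -0.23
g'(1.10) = -2.60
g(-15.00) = -736.00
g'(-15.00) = 94.00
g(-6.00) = -133.00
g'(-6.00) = 40.00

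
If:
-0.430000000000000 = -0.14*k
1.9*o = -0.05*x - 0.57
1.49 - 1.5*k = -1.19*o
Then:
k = 3.07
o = 2.62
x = -110.94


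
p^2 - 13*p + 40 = (p - 8)*(p - 5)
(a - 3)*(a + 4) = a^2 + a - 12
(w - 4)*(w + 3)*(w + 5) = w^3 + 4*w^2 - 17*w - 60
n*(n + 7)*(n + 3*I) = n^3 + 7*n^2 + 3*I*n^2 + 21*I*n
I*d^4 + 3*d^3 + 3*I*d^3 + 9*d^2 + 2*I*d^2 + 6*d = d*(d + 2)*(d - 3*I)*(I*d + I)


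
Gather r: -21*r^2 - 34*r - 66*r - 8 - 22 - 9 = -21*r^2 - 100*r - 39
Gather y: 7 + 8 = 15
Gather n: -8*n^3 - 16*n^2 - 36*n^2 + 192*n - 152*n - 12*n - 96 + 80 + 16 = -8*n^3 - 52*n^2 + 28*n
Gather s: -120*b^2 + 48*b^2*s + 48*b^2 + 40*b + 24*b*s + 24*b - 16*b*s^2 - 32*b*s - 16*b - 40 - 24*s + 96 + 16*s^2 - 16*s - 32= -72*b^2 + 48*b + s^2*(16 - 16*b) + s*(48*b^2 - 8*b - 40) + 24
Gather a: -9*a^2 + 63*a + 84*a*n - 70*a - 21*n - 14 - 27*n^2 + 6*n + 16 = -9*a^2 + a*(84*n - 7) - 27*n^2 - 15*n + 2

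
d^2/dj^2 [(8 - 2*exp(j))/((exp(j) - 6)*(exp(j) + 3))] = 2*(-exp(4*j) + 13*exp(3*j) - 144*exp(2*j) + 378*exp(j) - 540)*exp(j)/(exp(6*j) - 9*exp(5*j) - 27*exp(4*j) + 297*exp(3*j) + 486*exp(2*j) - 2916*exp(j) - 5832)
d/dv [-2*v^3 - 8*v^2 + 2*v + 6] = -6*v^2 - 16*v + 2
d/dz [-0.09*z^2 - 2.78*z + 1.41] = -0.18*z - 2.78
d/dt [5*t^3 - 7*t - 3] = 15*t^2 - 7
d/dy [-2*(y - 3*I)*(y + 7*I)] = -4*y - 8*I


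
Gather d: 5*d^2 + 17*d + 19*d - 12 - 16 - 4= 5*d^2 + 36*d - 32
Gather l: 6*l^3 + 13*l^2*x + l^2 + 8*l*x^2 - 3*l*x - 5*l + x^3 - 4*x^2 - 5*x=6*l^3 + l^2*(13*x + 1) + l*(8*x^2 - 3*x - 5) + x^3 - 4*x^2 - 5*x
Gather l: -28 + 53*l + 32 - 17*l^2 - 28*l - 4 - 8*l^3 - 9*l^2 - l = -8*l^3 - 26*l^2 + 24*l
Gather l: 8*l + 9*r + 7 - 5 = 8*l + 9*r + 2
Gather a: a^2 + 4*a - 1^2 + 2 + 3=a^2 + 4*a + 4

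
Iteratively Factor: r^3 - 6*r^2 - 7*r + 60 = (r - 5)*(r^2 - r - 12) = (r - 5)*(r + 3)*(r - 4)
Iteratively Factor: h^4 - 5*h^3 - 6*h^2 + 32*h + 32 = (h - 4)*(h^3 - h^2 - 10*h - 8) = (h - 4)^2*(h^2 + 3*h + 2) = (h - 4)^2*(h + 2)*(h + 1)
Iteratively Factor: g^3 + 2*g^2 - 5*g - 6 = (g + 1)*(g^2 + g - 6) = (g + 1)*(g + 3)*(g - 2)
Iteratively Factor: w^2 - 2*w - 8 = (w - 4)*(w + 2)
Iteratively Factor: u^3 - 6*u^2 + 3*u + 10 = (u - 5)*(u^2 - u - 2) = (u - 5)*(u + 1)*(u - 2)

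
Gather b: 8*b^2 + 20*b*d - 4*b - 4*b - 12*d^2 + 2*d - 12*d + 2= 8*b^2 + b*(20*d - 8) - 12*d^2 - 10*d + 2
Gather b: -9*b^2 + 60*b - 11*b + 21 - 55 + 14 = -9*b^2 + 49*b - 20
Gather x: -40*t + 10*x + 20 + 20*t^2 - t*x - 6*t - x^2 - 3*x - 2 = 20*t^2 - 46*t - x^2 + x*(7 - t) + 18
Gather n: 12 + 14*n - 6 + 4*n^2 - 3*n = 4*n^2 + 11*n + 6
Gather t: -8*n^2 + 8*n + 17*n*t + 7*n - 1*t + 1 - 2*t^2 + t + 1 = -8*n^2 + 17*n*t + 15*n - 2*t^2 + 2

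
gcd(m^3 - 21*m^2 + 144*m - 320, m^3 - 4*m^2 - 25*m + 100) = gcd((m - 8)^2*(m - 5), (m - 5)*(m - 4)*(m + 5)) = m - 5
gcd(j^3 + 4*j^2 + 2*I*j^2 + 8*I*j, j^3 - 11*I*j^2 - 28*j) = j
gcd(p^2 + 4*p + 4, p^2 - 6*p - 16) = p + 2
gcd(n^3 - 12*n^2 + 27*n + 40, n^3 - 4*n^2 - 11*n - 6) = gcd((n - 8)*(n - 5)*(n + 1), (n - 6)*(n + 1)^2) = n + 1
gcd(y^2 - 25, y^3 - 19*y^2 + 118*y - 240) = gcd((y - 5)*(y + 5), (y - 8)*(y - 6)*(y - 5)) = y - 5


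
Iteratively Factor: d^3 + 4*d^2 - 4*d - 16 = (d + 4)*(d^2 - 4) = (d - 2)*(d + 4)*(d + 2)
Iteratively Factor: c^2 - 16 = (c + 4)*(c - 4)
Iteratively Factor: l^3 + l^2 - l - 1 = (l + 1)*(l^2 - 1) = (l + 1)^2*(l - 1)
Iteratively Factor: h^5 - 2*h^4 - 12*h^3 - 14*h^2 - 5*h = (h + 1)*(h^4 - 3*h^3 - 9*h^2 - 5*h) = h*(h + 1)*(h^3 - 3*h^2 - 9*h - 5) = h*(h + 1)^2*(h^2 - 4*h - 5) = h*(h - 5)*(h + 1)^2*(h + 1)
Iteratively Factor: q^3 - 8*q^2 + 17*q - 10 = (q - 2)*(q^2 - 6*q + 5) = (q - 5)*(q - 2)*(q - 1)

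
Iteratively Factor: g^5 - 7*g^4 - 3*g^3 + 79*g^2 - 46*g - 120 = (g - 5)*(g^4 - 2*g^3 - 13*g^2 + 14*g + 24) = (g - 5)*(g - 4)*(g^3 + 2*g^2 - 5*g - 6) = (g - 5)*(g - 4)*(g - 2)*(g^2 + 4*g + 3) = (g - 5)*(g - 4)*(g - 2)*(g + 1)*(g + 3)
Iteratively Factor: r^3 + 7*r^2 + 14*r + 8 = (r + 4)*(r^2 + 3*r + 2) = (r + 2)*(r + 4)*(r + 1)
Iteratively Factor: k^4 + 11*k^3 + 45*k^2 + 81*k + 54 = (k + 3)*(k^3 + 8*k^2 + 21*k + 18) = (k + 3)^2*(k^2 + 5*k + 6) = (k + 3)^3*(k + 2)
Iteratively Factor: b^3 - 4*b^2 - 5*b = (b - 5)*(b^2 + b) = (b - 5)*(b + 1)*(b)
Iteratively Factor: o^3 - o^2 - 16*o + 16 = (o - 1)*(o^2 - 16) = (o - 1)*(o + 4)*(o - 4)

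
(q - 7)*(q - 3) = q^2 - 10*q + 21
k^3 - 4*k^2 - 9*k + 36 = (k - 4)*(k - 3)*(k + 3)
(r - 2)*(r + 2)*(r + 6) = r^3 + 6*r^2 - 4*r - 24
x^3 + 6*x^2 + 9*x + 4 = (x + 1)^2*(x + 4)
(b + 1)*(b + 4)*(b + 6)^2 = b^4 + 17*b^3 + 100*b^2 + 228*b + 144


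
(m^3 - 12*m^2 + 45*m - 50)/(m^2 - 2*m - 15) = (m^2 - 7*m + 10)/(m + 3)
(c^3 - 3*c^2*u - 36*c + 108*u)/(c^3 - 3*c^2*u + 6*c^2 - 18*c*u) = (c - 6)/c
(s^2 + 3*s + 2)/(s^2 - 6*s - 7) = (s + 2)/(s - 7)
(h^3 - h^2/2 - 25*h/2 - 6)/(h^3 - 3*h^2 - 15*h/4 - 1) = 2*(h + 3)/(2*h + 1)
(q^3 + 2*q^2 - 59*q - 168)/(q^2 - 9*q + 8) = (q^2 + 10*q + 21)/(q - 1)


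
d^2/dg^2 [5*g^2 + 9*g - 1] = 10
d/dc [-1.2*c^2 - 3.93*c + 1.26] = -2.4*c - 3.93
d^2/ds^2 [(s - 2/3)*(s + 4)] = 2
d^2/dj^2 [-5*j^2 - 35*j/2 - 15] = -10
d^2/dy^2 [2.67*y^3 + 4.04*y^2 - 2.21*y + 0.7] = 16.02*y + 8.08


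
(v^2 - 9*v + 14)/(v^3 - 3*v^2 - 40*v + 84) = 1/(v + 6)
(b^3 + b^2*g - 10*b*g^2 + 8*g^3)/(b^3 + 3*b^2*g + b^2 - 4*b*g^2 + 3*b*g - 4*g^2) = (b - 2*g)/(b + 1)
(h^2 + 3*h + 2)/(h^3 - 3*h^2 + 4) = (h + 2)/(h^2 - 4*h + 4)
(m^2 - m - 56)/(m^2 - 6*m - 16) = (m + 7)/(m + 2)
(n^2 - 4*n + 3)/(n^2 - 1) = (n - 3)/(n + 1)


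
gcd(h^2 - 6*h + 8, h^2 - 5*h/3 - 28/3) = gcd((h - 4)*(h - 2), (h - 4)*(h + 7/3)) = h - 4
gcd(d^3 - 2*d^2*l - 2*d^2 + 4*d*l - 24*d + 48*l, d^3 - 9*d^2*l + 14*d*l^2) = d - 2*l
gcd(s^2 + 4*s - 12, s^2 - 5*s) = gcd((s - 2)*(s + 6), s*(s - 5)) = 1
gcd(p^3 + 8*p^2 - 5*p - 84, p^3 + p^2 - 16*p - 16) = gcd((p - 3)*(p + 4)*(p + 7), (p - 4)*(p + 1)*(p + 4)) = p + 4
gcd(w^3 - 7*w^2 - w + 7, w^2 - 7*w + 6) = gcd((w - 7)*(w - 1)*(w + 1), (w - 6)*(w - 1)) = w - 1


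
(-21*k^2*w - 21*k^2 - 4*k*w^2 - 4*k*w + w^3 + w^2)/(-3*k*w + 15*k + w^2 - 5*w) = (21*k^2*w + 21*k^2 + 4*k*w^2 + 4*k*w - w^3 - w^2)/(3*k*w - 15*k - w^2 + 5*w)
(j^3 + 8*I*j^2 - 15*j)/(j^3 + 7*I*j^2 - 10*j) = (j + 3*I)/(j + 2*I)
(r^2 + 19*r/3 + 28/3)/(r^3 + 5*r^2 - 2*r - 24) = (r + 7/3)/(r^2 + r - 6)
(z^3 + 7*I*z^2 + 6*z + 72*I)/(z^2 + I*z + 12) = z + 6*I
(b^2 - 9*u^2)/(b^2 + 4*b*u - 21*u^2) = (b + 3*u)/(b + 7*u)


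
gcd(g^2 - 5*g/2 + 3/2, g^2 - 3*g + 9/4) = g - 3/2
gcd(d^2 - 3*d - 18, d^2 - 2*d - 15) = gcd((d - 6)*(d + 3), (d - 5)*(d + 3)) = d + 3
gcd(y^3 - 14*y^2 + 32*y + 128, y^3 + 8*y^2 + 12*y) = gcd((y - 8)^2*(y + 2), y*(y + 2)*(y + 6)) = y + 2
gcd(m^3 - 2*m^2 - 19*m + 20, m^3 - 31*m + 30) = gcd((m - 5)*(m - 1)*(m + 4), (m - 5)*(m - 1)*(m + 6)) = m^2 - 6*m + 5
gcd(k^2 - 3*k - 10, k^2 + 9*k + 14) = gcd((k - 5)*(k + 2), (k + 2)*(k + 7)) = k + 2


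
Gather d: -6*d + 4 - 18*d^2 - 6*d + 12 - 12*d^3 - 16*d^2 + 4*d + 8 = -12*d^3 - 34*d^2 - 8*d + 24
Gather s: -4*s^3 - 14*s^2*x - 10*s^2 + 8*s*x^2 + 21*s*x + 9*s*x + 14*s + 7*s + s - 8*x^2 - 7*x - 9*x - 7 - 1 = -4*s^3 + s^2*(-14*x - 10) + s*(8*x^2 + 30*x + 22) - 8*x^2 - 16*x - 8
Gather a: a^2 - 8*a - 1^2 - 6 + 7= a^2 - 8*a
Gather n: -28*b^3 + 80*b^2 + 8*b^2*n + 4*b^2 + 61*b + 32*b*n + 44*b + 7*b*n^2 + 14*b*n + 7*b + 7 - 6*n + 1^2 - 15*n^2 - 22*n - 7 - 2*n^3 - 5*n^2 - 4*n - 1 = -28*b^3 + 84*b^2 + 112*b - 2*n^3 + n^2*(7*b - 20) + n*(8*b^2 + 46*b - 32)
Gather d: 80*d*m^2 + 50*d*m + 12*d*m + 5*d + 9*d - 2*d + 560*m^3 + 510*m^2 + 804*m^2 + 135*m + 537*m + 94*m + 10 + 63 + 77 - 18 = d*(80*m^2 + 62*m + 12) + 560*m^3 + 1314*m^2 + 766*m + 132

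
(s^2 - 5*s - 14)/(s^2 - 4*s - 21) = (s + 2)/(s + 3)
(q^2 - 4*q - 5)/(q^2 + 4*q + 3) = (q - 5)/(q + 3)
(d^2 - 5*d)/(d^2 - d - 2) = d*(5 - d)/(-d^2 + d + 2)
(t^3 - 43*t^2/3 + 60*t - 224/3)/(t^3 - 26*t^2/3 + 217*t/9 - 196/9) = 3*(t - 8)/(3*t - 7)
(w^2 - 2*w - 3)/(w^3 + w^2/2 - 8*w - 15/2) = 2/(2*w + 5)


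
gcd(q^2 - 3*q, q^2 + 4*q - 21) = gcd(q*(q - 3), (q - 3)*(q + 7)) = q - 3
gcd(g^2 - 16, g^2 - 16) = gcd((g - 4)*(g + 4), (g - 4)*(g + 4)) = g^2 - 16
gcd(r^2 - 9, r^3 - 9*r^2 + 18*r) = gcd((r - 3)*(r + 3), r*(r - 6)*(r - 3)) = r - 3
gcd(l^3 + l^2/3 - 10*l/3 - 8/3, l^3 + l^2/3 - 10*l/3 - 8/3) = l^3 + l^2/3 - 10*l/3 - 8/3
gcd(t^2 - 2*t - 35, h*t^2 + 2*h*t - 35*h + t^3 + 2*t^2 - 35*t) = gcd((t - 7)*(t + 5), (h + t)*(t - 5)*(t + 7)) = 1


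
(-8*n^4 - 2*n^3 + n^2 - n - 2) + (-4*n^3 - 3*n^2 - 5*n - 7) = -8*n^4 - 6*n^3 - 2*n^2 - 6*n - 9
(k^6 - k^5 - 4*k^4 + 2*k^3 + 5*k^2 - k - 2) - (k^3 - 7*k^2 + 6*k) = k^6 - k^5 - 4*k^4 + k^3 + 12*k^2 - 7*k - 2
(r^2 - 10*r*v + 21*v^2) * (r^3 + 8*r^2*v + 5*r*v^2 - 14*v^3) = r^5 - 2*r^4*v - 54*r^3*v^2 + 104*r^2*v^3 + 245*r*v^4 - 294*v^5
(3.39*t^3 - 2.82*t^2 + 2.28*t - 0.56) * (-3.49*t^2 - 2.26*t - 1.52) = -11.8311*t^5 + 2.1804*t^4 - 6.7368*t^3 + 1.088*t^2 - 2.2*t + 0.8512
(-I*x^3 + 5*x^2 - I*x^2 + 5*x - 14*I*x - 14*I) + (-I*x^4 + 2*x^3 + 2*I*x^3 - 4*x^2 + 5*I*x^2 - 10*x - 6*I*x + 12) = -I*x^4 + 2*x^3 + I*x^3 + x^2 + 4*I*x^2 - 5*x - 20*I*x + 12 - 14*I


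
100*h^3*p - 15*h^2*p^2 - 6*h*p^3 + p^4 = p*(-5*h + p)^2*(4*h + p)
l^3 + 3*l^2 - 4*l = l*(l - 1)*(l + 4)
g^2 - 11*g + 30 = (g - 6)*(g - 5)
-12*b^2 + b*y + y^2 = (-3*b + y)*(4*b + y)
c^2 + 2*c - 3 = (c - 1)*(c + 3)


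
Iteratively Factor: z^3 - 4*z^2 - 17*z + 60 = (z + 4)*(z^2 - 8*z + 15) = (z - 3)*(z + 4)*(z - 5)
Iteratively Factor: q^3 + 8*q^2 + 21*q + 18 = (q + 3)*(q^2 + 5*q + 6) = (q + 3)^2*(q + 2)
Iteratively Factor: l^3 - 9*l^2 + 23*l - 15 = (l - 3)*(l^2 - 6*l + 5) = (l - 5)*(l - 3)*(l - 1)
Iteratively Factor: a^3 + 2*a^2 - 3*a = (a + 3)*(a^2 - a) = (a - 1)*(a + 3)*(a)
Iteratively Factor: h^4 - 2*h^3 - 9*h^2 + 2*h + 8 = (h + 1)*(h^3 - 3*h^2 - 6*h + 8) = (h - 1)*(h + 1)*(h^2 - 2*h - 8) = (h - 1)*(h + 1)*(h + 2)*(h - 4)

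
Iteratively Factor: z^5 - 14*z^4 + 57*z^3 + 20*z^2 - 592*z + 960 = (z + 3)*(z^4 - 17*z^3 + 108*z^2 - 304*z + 320) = (z - 5)*(z + 3)*(z^3 - 12*z^2 + 48*z - 64) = (z - 5)*(z - 4)*(z + 3)*(z^2 - 8*z + 16) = (z - 5)*(z - 4)^2*(z + 3)*(z - 4)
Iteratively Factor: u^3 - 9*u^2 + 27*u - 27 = (u - 3)*(u^2 - 6*u + 9) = (u - 3)^2*(u - 3)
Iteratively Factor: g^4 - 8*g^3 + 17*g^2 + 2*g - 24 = (g + 1)*(g^3 - 9*g^2 + 26*g - 24) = (g - 2)*(g + 1)*(g^2 - 7*g + 12) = (g - 4)*(g - 2)*(g + 1)*(g - 3)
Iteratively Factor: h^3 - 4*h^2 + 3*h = (h)*(h^2 - 4*h + 3) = h*(h - 3)*(h - 1)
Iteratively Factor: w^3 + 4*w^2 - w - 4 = (w + 4)*(w^2 - 1) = (w + 1)*(w + 4)*(w - 1)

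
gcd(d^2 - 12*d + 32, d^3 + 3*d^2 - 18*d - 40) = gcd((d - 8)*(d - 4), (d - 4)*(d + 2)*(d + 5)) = d - 4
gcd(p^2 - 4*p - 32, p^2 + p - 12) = p + 4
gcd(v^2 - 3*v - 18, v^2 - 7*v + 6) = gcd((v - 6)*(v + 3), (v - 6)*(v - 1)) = v - 6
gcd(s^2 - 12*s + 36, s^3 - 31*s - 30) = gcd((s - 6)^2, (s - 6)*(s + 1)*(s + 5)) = s - 6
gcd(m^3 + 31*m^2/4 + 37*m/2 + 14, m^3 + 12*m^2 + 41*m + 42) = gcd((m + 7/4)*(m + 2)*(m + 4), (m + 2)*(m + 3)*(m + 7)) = m + 2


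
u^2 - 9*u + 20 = (u - 5)*(u - 4)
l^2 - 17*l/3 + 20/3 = (l - 4)*(l - 5/3)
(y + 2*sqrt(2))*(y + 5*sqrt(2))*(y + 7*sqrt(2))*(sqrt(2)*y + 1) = sqrt(2)*y^4 + 29*y^3 + 132*sqrt(2)*y^2 + 398*y + 140*sqrt(2)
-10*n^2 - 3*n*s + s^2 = (-5*n + s)*(2*n + s)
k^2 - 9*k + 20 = (k - 5)*(k - 4)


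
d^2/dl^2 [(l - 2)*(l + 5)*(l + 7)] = 6*l + 20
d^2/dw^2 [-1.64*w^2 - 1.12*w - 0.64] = -3.28000000000000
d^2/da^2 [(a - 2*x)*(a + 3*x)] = 2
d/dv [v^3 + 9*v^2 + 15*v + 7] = 3*v^2 + 18*v + 15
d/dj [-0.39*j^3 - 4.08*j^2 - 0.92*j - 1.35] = -1.17*j^2 - 8.16*j - 0.92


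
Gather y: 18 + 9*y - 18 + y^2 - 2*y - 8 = y^2 + 7*y - 8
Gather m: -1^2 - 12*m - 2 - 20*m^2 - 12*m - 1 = -20*m^2 - 24*m - 4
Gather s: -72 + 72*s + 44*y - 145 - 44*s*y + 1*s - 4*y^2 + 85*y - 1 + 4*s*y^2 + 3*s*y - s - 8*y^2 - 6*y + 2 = s*(4*y^2 - 41*y + 72) - 12*y^2 + 123*y - 216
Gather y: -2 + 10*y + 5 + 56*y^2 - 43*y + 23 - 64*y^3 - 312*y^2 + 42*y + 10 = -64*y^3 - 256*y^2 + 9*y + 36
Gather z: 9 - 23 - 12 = -26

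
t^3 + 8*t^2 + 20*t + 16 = (t + 2)^2*(t + 4)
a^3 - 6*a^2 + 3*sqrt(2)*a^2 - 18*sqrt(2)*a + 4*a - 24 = (a - 6)*(a + sqrt(2))*(a + 2*sqrt(2))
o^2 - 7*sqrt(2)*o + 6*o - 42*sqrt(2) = (o + 6)*(o - 7*sqrt(2))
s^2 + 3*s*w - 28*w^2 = (s - 4*w)*(s + 7*w)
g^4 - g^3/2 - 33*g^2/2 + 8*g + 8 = (g - 4)*(g - 1)*(g + 1/2)*(g + 4)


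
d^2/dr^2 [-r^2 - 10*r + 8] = -2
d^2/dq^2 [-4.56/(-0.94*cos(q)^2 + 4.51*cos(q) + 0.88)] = (16.116864*(1 - cos(q)^2)^2 - 57.994992*cos(q)^3 + 115.897416*cos(q)^2 + 97.892256*cos(q) - 209.16264)/(-0.94*cos(q)^2 + 4.51*cos(q) + 0.88)^3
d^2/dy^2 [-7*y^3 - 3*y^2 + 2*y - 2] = -42*y - 6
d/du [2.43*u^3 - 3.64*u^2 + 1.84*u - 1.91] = 7.29*u^2 - 7.28*u + 1.84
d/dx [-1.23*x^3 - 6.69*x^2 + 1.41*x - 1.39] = -3.69*x^2 - 13.38*x + 1.41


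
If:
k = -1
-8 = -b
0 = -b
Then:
No Solution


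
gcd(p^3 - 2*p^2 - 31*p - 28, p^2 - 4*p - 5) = p + 1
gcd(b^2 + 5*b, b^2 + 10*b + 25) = b + 5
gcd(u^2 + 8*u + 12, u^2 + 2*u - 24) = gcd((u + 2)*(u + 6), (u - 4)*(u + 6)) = u + 6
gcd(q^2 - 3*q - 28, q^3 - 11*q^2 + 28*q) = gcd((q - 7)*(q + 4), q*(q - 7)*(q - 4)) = q - 7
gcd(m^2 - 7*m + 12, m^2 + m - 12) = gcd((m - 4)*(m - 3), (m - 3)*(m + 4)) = m - 3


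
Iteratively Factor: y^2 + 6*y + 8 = (y + 4)*(y + 2)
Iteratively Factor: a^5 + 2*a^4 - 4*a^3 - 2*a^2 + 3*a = (a)*(a^4 + 2*a^3 - 4*a^2 - 2*a + 3) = a*(a + 3)*(a^3 - a^2 - a + 1) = a*(a - 1)*(a + 3)*(a^2 - 1) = a*(a - 1)*(a + 1)*(a + 3)*(a - 1)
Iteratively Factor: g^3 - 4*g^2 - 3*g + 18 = (g + 2)*(g^2 - 6*g + 9) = (g - 3)*(g + 2)*(g - 3)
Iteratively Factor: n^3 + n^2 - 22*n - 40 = (n + 2)*(n^2 - n - 20) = (n + 2)*(n + 4)*(n - 5)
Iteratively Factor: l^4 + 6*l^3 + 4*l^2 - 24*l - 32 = (l - 2)*(l^3 + 8*l^2 + 20*l + 16) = (l - 2)*(l + 2)*(l^2 + 6*l + 8) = (l - 2)*(l + 2)^2*(l + 4)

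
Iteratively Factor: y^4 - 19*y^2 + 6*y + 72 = (y + 4)*(y^3 - 4*y^2 - 3*y + 18) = (y - 3)*(y + 4)*(y^2 - y - 6) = (y - 3)*(y + 2)*(y + 4)*(y - 3)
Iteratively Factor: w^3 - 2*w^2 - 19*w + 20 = (w - 5)*(w^2 + 3*w - 4) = (w - 5)*(w + 4)*(w - 1)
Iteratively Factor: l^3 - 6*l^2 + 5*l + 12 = (l + 1)*(l^2 - 7*l + 12) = (l - 4)*(l + 1)*(l - 3)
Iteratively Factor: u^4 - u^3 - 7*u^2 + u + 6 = (u - 1)*(u^3 - 7*u - 6) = (u - 3)*(u - 1)*(u^2 + 3*u + 2) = (u - 3)*(u - 1)*(u + 1)*(u + 2)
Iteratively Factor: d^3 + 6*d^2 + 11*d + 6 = (d + 3)*(d^2 + 3*d + 2) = (d + 1)*(d + 3)*(d + 2)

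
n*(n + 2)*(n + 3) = n^3 + 5*n^2 + 6*n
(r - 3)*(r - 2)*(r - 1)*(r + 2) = r^4 - 4*r^3 - r^2 + 16*r - 12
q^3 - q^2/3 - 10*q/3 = q*(q - 2)*(q + 5/3)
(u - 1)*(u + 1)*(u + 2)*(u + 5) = u^4 + 7*u^3 + 9*u^2 - 7*u - 10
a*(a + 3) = a^2 + 3*a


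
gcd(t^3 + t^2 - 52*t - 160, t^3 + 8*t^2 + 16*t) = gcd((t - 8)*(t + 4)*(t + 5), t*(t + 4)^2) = t + 4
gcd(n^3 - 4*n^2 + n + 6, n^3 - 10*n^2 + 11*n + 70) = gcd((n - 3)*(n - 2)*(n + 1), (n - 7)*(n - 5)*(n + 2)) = 1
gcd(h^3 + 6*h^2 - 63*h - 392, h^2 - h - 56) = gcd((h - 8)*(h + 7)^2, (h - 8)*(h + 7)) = h^2 - h - 56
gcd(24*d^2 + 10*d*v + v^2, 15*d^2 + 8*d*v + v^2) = 1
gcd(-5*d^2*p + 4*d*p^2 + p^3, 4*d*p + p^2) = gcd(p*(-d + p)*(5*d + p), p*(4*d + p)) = p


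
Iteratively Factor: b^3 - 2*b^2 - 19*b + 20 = (b + 4)*(b^2 - 6*b + 5) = (b - 1)*(b + 4)*(b - 5)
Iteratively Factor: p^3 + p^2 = (p + 1)*(p^2) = p*(p + 1)*(p)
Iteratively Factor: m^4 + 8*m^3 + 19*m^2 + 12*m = (m + 4)*(m^3 + 4*m^2 + 3*m) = (m + 3)*(m + 4)*(m^2 + m) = m*(m + 3)*(m + 4)*(m + 1)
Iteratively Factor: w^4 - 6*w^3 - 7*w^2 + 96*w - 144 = (w - 3)*(w^3 - 3*w^2 - 16*w + 48) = (w - 4)*(w - 3)*(w^2 + w - 12) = (w - 4)*(w - 3)*(w + 4)*(w - 3)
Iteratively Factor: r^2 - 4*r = (r)*(r - 4)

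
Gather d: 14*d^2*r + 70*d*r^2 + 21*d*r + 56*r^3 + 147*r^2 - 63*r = 14*d^2*r + d*(70*r^2 + 21*r) + 56*r^3 + 147*r^2 - 63*r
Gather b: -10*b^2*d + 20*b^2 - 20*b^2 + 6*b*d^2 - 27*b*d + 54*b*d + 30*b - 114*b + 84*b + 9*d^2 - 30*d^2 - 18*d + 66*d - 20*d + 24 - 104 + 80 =-10*b^2*d + b*(6*d^2 + 27*d) - 21*d^2 + 28*d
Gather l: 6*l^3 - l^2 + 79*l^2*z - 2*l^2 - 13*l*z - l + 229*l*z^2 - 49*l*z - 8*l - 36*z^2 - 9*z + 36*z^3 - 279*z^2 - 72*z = 6*l^3 + l^2*(79*z - 3) + l*(229*z^2 - 62*z - 9) + 36*z^3 - 315*z^2 - 81*z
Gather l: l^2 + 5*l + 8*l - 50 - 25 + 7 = l^2 + 13*l - 68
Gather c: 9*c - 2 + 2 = 9*c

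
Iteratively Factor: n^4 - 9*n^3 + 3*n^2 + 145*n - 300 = (n - 5)*(n^3 - 4*n^2 - 17*n + 60) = (n - 5)*(n + 4)*(n^2 - 8*n + 15) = (n - 5)^2*(n + 4)*(n - 3)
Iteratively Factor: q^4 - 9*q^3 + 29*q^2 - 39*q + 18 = (q - 1)*(q^3 - 8*q^2 + 21*q - 18) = (q - 3)*(q - 1)*(q^2 - 5*q + 6) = (q - 3)^2*(q - 1)*(q - 2)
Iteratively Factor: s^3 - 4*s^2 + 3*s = (s)*(s^2 - 4*s + 3) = s*(s - 1)*(s - 3)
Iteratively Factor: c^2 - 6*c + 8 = (c - 2)*(c - 4)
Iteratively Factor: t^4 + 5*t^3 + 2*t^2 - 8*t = (t - 1)*(t^3 + 6*t^2 + 8*t) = t*(t - 1)*(t^2 + 6*t + 8) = t*(t - 1)*(t + 4)*(t + 2)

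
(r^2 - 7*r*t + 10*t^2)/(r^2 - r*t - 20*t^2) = (r - 2*t)/(r + 4*t)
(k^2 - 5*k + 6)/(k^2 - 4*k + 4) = (k - 3)/(k - 2)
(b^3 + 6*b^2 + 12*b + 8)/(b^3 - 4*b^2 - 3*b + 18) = (b^2 + 4*b + 4)/(b^2 - 6*b + 9)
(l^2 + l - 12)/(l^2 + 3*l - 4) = (l - 3)/(l - 1)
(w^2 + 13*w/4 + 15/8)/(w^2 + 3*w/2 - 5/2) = (w + 3/4)/(w - 1)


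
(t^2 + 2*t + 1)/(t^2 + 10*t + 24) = (t^2 + 2*t + 1)/(t^2 + 10*t + 24)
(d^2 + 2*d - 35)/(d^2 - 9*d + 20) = (d + 7)/(d - 4)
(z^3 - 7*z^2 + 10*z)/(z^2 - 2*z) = z - 5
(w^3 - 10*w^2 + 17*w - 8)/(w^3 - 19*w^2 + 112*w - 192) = (w^2 - 2*w + 1)/(w^2 - 11*w + 24)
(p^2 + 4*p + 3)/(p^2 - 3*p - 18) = (p + 1)/(p - 6)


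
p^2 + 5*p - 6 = (p - 1)*(p + 6)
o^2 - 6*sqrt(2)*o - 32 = (o - 8*sqrt(2))*(o + 2*sqrt(2))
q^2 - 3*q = q*(q - 3)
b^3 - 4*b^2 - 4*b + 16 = (b - 4)*(b - 2)*(b + 2)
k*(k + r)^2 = k^3 + 2*k^2*r + k*r^2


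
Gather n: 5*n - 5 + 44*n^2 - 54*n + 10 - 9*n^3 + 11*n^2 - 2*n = -9*n^3 + 55*n^2 - 51*n + 5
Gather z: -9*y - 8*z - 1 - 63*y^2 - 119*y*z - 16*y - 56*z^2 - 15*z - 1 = -63*y^2 - 25*y - 56*z^2 + z*(-119*y - 23) - 2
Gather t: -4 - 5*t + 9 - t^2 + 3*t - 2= -t^2 - 2*t + 3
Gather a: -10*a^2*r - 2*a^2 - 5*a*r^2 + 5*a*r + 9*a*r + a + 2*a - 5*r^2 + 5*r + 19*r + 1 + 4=a^2*(-10*r - 2) + a*(-5*r^2 + 14*r + 3) - 5*r^2 + 24*r + 5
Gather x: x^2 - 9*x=x^2 - 9*x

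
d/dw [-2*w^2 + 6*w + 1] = 6 - 4*w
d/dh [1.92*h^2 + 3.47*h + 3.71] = 3.84*h + 3.47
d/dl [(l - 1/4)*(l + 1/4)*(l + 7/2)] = 3*l^2 + 7*l - 1/16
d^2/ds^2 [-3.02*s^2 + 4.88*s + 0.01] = -6.04000000000000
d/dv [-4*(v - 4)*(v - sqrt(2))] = -8*v + 4*sqrt(2) + 16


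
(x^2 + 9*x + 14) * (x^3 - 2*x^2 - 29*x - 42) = x^5 + 7*x^4 - 33*x^3 - 331*x^2 - 784*x - 588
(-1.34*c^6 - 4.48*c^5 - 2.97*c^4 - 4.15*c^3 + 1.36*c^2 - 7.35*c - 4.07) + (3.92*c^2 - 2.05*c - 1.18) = -1.34*c^6 - 4.48*c^5 - 2.97*c^4 - 4.15*c^3 + 5.28*c^2 - 9.4*c - 5.25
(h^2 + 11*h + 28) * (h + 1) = h^3 + 12*h^2 + 39*h + 28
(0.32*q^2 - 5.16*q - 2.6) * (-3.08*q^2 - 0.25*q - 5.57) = -0.9856*q^4 + 15.8128*q^3 + 7.5156*q^2 + 29.3912*q + 14.482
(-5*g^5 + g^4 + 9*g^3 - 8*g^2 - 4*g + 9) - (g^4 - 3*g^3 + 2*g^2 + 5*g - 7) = -5*g^5 + 12*g^3 - 10*g^2 - 9*g + 16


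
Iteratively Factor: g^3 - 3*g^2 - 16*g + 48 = (g - 4)*(g^2 + g - 12) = (g - 4)*(g - 3)*(g + 4)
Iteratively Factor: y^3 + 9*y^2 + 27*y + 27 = (y + 3)*(y^2 + 6*y + 9) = (y + 3)^2*(y + 3)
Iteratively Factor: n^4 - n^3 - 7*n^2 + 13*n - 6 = (n - 1)*(n^3 - 7*n + 6) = (n - 2)*(n - 1)*(n^2 + 2*n - 3) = (n - 2)*(n - 1)^2*(n + 3)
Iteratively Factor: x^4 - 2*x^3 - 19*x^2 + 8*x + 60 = (x + 2)*(x^3 - 4*x^2 - 11*x + 30) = (x - 2)*(x + 2)*(x^2 - 2*x - 15) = (x - 2)*(x + 2)*(x + 3)*(x - 5)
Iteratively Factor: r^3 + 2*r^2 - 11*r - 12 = (r + 4)*(r^2 - 2*r - 3) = (r + 1)*(r + 4)*(r - 3)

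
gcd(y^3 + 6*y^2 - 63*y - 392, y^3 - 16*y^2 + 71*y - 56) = y - 8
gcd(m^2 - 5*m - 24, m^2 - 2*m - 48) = m - 8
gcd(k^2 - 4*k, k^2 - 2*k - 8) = k - 4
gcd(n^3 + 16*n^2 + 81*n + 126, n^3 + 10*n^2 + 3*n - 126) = n^2 + 13*n + 42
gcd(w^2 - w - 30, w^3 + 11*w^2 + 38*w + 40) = w + 5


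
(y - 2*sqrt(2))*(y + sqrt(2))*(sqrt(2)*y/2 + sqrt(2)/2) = sqrt(2)*y^3/2 - y^2 + sqrt(2)*y^2/2 - 2*sqrt(2)*y - y - 2*sqrt(2)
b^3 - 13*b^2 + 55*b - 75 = (b - 5)^2*(b - 3)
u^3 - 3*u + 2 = (u - 1)^2*(u + 2)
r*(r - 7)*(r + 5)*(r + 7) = r^4 + 5*r^3 - 49*r^2 - 245*r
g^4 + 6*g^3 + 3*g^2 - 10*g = g*(g - 1)*(g + 2)*(g + 5)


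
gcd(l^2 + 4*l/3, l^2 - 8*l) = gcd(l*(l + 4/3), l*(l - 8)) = l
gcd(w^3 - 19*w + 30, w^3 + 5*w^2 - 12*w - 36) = w - 3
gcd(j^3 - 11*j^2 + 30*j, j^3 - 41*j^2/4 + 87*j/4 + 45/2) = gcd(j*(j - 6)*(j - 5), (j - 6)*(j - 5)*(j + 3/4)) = j^2 - 11*j + 30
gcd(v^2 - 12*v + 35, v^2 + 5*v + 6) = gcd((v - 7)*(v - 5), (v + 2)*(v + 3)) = 1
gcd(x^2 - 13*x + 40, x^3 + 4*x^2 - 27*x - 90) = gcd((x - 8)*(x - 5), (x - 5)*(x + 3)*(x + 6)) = x - 5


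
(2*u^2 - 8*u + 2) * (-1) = -2*u^2 + 8*u - 2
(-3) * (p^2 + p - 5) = -3*p^2 - 3*p + 15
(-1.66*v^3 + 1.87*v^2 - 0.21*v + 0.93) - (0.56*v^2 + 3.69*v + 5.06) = -1.66*v^3 + 1.31*v^2 - 3.9*v - 4.13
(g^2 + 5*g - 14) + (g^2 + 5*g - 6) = 2*g^2 + 10*g - 20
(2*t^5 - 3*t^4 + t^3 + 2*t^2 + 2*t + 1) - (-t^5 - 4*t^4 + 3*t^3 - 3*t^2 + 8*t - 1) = 3*t^5 + t^4 - 2*t^3 + 5*t^2 - 6*t + 2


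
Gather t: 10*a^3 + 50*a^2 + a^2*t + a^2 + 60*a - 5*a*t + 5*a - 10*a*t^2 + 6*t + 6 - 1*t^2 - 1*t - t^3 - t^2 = 10*a^3 + 51*a^2 + 65*a - t^3 + t^2*(-10*a - 2) + t*(a^2 - 5*a + 5) + 6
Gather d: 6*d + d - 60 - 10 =7*d - 70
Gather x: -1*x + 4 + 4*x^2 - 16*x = 4*x^2 - 17*x + 4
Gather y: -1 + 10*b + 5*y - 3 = 10*b + 5*y - 4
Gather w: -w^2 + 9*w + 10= -w^2 + 9*w + 10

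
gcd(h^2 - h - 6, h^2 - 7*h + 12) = h - 3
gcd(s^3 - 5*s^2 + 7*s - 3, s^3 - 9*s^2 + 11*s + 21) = s - 3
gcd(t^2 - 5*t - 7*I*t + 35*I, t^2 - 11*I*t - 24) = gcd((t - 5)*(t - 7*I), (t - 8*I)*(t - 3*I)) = 1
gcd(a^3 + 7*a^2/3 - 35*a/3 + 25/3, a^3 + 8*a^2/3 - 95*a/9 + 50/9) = a^2 + 10*a/3 - 25/3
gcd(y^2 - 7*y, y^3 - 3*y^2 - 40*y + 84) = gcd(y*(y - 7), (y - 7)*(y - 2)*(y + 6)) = y - 7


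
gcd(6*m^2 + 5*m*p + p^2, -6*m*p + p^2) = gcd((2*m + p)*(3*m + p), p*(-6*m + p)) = 1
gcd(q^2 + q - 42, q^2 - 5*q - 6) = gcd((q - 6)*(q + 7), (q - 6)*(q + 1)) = q - 6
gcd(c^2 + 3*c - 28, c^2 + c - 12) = 1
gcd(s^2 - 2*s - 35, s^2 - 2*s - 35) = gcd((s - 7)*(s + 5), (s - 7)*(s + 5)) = s^2 - 2*s - 35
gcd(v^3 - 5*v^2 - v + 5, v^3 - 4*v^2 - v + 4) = v^2 - 1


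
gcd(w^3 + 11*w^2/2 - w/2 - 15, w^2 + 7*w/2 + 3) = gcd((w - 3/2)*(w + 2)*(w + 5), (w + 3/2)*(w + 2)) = w + 2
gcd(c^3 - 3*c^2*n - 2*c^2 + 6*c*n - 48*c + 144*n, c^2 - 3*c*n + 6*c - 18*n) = c^2 - 3*c*n + 6*c - 18*n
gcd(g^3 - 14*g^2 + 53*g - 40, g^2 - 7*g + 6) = g - 1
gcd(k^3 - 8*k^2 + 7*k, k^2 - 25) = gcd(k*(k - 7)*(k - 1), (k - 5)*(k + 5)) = 1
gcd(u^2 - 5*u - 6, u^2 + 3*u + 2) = u + 1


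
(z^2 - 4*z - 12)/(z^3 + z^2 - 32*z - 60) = 1/(z + 5)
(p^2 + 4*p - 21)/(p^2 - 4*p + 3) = (p + 7)/(p - 1)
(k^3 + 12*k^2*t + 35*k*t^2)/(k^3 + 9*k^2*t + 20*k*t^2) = (k + 7*t)/(k + 4*t)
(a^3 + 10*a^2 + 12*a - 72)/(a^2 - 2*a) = a + 12 + 36/a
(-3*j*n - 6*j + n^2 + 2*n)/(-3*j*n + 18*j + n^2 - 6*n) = (n + 2)/(n - 6)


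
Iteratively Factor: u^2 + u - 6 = (u + 3)*(u - 2)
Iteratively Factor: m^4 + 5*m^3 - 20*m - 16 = (m + 4)*(m^3 + m^2 - 4*m - 4) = (m - 2)*(m + 4)*(m^2 + 3*m + 2) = (m - 2)*(m + 2)*(m + 4)*(m + 1)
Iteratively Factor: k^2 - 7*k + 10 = (k - 2)*(k - 5)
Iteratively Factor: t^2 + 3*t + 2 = (t + 1)*(t + 2)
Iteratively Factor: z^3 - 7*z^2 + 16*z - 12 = (z - 3)*(z^2 - 4*z + 4) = (z - 3)*(z - 2)*(z - 2)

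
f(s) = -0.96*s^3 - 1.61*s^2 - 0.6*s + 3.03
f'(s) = -2.88*s^2 - 3.22*s - 0.6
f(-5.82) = 141.24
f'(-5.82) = -79.41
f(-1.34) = 3.25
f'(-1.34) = -1.46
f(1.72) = -7.65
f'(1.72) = -14.66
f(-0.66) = 3.00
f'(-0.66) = 0.27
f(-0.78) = 2.97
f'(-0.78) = 0.16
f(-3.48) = 26.08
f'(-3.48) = -24.27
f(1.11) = -0.93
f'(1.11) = -7.72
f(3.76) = -73.02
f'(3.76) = -53.42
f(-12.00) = 1437.27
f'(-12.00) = -376.68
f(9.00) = -832.62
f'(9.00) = -262.86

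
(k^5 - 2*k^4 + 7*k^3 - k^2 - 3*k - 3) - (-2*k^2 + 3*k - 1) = k^5 - 2*k^4 + 7*k^3 + k^2 - 6*k - 2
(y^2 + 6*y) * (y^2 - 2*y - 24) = y^4 + 4*y^3 - 36*y^2 - 144*y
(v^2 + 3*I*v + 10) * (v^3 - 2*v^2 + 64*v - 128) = v^5 - 2*v^4 + 3*I*v^4 + 74*v^3 - 6*I*v^3 - 148*v^2 + 192*I*v^2 + 640*v - 384*I*v - 1280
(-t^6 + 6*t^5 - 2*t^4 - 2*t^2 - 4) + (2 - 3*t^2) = -t^6 + 6*t^5 - 2*t^4 - 5*t^2 - 2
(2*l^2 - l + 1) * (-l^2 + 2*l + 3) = -2*l^4 + 5*l^3 + 3*l^2 - l + 3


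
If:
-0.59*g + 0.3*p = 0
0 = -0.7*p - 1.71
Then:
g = -1.24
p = -2.44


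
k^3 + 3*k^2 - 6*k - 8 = (k - 2)*(k + 1)*(k + 4)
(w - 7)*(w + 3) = w^2 - 4*w - 21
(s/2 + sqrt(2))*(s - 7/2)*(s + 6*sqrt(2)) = s^3/2 - 7*s^2/4 + 4*sqrt(2)*s^2 - 14*sqrt(2)*s + 12*s - 42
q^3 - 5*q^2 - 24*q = q*(q - 8)*(q + 3)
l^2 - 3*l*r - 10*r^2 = (l - 5*r)*(l + 2*r)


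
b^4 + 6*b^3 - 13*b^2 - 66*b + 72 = (b - 3)*(b - 1)*(b + 4)*(b + 6)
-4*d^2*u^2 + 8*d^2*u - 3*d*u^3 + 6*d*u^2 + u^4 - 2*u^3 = u*(-4*d + u)*(d + u)*(u - 2)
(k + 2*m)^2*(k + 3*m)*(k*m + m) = k^4*m + 7*k^3*m^2 + k^3*m + 16*k^2*m^3 + 7*k^2*m^2 + 12*k*m^4 + 16*k*m^3 + 12*m^4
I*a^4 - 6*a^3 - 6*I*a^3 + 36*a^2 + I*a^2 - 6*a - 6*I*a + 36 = (a - 6)*(a + I)*(a + 6*I)*(I*a + 1)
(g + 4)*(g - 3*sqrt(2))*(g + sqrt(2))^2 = g^4 - sqrt(2)*g^3 + 4*g^3 - 10*g^2 - 4*sqrt(2)*g^2 - 40*g - 6*sqrt(2)*g - 24*sqrt(2)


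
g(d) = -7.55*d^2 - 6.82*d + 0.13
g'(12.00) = -188.02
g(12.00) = -1168.91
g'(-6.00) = 83.78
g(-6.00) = -230.75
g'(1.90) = -35.51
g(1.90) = -40.08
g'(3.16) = -54.54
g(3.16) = -96.81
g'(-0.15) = -4.56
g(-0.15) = 0.98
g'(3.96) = -66.62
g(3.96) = -145.27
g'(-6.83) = 96.31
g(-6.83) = -305.49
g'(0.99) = -21.77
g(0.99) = -14.02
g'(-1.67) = 18.40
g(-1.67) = -9.54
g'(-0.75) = 4.50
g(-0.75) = 1.00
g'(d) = -15.1*d - 6.82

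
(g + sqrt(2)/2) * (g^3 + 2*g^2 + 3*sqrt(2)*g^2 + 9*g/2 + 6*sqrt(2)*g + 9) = g^4 + 2*g^3 + 7*sqrt(2)*g^3/2 + 15*g^2/2 + 7*sqrt(2)*g^2 + 9*sqrt(2)*g/4 + 15*g + 9*sqrt(2)/2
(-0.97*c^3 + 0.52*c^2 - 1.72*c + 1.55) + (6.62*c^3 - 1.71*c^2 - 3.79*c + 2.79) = 5.65*c^3 - 1.19*c^2 - 5.51*c + 4.34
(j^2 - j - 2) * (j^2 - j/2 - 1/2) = j^4 - 3*j^3/2 - 2*j^2 + 3*j/2 + 1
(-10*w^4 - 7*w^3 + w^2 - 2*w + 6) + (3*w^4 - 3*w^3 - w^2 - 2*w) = -7*w^4 - 10*w^3 - 4*w + 6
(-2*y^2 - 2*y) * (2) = -4*y^2 - 4*y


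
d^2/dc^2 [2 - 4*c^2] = -8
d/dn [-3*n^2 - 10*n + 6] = -6*n - 10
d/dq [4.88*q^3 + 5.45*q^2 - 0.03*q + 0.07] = 14.64*q^2 + 10.9*q - 0.03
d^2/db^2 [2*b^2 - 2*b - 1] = 4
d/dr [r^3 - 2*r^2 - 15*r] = 3*r^2 - 4*r - 15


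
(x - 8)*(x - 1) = x^2 - 9*x + 8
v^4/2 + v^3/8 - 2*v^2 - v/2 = v*(v/2 + 1)*(v - 2)*(v + 1/4)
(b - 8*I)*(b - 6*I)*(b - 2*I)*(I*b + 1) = I*b^4 + 17*b^3 - 92*I*b^2 - 172*b + 96*I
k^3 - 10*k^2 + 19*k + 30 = (k - 6)*(k - 5)*(k + 1)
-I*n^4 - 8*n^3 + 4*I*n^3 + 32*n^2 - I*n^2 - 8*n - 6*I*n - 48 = (n - 3)*(n - 2)*(n - 8*I)*(-I*n - I)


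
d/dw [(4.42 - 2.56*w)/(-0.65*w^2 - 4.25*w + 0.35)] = (-1.664*w^2 + 5.746*w + 17.889)/(0.4225*w^4 + 5.525*w^3 + 17.6075*w^2 - 2.975*w + 0.1225)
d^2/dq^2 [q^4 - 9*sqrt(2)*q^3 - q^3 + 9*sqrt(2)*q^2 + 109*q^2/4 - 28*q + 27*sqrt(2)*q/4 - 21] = 12*q^2 - 54*sqrt(2)*q - 6*q + 18*sqrt(2) + 109/2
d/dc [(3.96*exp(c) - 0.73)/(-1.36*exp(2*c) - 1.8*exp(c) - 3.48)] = (5.3856*exp(2*c) - 1.9856*exp(c) - 15.0948)*exp(c)/(1.8496*exp(4*c) + 4.896*exp(3*c) + 12.7056*exp(2*c) + 12.528*exp(c) + 12.1104)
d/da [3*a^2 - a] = 6*a - 1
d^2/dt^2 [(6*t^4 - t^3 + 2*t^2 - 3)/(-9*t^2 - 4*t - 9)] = 2*(-486*t^6 - 648*t^5 - 1746*t^4 - 1721*t^3 - 1593*t^2 + 567*t - 357)/(729*t^6 + 972*t^5 + 2619*t^4 + 2008*t^3 + 2619*t^2 + 972*t + 729)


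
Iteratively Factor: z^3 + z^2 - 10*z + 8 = (z + 4)*(z^2 - 3*z + 2) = (z - 1)*(z + 4)*(z - 2)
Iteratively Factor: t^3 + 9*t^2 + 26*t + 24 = (t + 4)*(t^2 + 5*t + 6) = (t + 3)*(t + 4)*(t + 2)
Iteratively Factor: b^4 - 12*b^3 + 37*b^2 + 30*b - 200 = (b - 4)*(b^3 - 8*b^2 + 5*b + 50) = (b - 4)*(b + 2)*(b^2 - 10*b + 25) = (b - 5)*(b - 4)*(b + 2)*(b - 5)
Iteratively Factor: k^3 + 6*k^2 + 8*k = (k + 4)*(k^2 + 2*k) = k*(k + 4)*(k + 2)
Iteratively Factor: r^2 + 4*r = (r)*(r + 4)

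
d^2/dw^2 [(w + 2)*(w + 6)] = 2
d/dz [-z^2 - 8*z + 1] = -2*z - 8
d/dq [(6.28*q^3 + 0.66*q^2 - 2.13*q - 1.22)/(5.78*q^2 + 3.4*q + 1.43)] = (36.2984*q^4 + 42.704*q^3 + 41.4966*q^2 + 15.9908*q + 1.1021)/(33.4084*q^4 + 39.304*q^3 + 28.0908*q^2 + 9.724*q + 2.0449)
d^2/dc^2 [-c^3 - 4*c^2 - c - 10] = -6*c - 8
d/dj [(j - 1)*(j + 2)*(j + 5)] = 3*j^2 + 12*j + 3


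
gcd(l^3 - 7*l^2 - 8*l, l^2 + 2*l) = l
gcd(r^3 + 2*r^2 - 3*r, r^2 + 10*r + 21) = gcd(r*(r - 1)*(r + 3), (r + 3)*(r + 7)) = r + 3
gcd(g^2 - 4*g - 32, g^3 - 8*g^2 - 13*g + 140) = g + 4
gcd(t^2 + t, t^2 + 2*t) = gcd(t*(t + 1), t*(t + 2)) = t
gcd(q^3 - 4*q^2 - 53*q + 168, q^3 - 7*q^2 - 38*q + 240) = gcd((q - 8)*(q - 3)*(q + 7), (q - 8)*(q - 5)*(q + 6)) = q - 8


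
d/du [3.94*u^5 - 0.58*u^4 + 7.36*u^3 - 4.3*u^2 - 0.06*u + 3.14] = 19.7*u^4 - 2.32*u^3 + 22.08*u^2 - 8.6*u - 0.06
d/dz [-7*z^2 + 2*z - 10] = 2 - 14*z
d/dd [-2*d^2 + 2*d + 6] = 2 - 4*d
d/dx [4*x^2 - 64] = 8*x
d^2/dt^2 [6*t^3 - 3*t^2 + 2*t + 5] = 36*t - 6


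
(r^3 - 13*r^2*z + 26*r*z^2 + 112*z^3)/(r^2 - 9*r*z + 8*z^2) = (-r^2 + 5*r*z + 14*z^2)/(-r + z)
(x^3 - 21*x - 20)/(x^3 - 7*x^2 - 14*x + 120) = (x + 1)/(x - 6)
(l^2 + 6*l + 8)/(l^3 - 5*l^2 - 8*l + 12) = (l + 4)/(l^2 - 7*l + 6)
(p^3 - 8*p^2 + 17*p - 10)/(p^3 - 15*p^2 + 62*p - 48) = (p^2 - 7*p + 10)/(p^2 - 14*p + 48)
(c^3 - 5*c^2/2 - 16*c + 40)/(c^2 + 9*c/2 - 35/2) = (c^2 - 16)/(c + 7)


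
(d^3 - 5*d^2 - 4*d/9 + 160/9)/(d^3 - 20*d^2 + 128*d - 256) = (d^2 - d - 40/9)/(d^2 - 16*d + 64)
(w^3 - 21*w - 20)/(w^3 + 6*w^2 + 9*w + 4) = (w - 5)/(w + 1)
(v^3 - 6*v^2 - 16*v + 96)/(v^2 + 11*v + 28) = (v^2 - 10*v + 24)/(v + 7)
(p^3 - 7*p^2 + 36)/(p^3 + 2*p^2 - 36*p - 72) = (p - 3)/(p + 6)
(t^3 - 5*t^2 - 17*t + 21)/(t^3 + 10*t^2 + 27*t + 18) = (t^2 - 8*t + 7)/(t^2 + 7*t + 6)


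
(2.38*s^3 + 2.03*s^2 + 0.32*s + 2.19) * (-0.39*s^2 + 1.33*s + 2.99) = -0.9282*s^5 + 2.3737*s^4 + 9.6913*s^3 + 5.6412*s^2 + 3.8695*s + 6.5481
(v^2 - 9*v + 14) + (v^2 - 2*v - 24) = 2*v^2 - 11*v - 10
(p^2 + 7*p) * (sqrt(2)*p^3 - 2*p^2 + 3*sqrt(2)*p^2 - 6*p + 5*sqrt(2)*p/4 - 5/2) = sqrt(2)*p^5 - 2*p^4 + 10*sqrt(2)*p^4 - 20*p^3 + 89*sqrt(2)*p^3/4 - 89*p^2/2 + 35*sqrt(2)*p^2/4 - 35*p/2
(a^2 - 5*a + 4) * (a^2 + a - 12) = a^4 - 4*a^3 - 13*a^2 + 64*a - 48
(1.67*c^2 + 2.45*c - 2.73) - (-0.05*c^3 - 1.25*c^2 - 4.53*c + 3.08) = 0.05*c^3 + 2.92*c^2 + 6.98*c - 5.81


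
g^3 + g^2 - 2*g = g*(g - 1)*(g + 2)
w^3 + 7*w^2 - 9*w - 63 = (w - 3)*(w + 3)*(w + 7)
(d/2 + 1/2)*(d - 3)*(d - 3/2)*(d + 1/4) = d^4/2 - 13*d^3/8 - 7*d^2/16 + 9*d/4 + 9/16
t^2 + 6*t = t*(t + 6)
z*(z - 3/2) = z^2 - 3*z/2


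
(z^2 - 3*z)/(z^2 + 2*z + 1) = z*(z - 3)/(z^2 + 2*z + 1)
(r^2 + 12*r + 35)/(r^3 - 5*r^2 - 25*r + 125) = (r + 7)/(r^2 - 10*r + 25)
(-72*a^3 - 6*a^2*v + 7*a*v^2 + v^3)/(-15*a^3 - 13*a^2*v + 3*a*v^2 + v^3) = (24*a^2 + 10*a*v + v^2)/(5*a^2 + 6*a*v + v^2)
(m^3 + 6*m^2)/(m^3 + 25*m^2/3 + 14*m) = 3*m/(3*m + 7)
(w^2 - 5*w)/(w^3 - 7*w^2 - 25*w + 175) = w/(w^2 - 2*w - 35)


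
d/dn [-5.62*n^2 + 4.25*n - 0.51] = 4.25 - 11.24*n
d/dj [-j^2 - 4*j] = -2*j - 4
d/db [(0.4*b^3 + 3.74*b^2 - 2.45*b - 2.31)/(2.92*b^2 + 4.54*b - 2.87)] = (1.168*b^4 + 3.632*b^3 + 20.6896*b^2 - 7.9772*b + 17.5189)/(8.5264*b^4 + 26.5136*b^3 + 3.8508*b^2 - 26.0596*b + 8.2369)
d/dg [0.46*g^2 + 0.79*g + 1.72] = 0.92*g + 0.79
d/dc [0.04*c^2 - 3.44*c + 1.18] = 0.08*c - 3.44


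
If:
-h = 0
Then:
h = 0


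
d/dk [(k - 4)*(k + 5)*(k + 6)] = 3*k^2 + 14*k - 14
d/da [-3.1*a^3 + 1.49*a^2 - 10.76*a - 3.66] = -9.3*a^2 + 2.98*a - 10.76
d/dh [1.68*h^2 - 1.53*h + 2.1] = 3.36*h - 1.53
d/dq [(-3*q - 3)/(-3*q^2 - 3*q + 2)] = 3*(3*q^2 + 3*q - 3*(q + 1)*(2*q + 1) - 2)/(3*q^2 + 3*q - 2)^2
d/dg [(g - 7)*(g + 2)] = 2*g - 5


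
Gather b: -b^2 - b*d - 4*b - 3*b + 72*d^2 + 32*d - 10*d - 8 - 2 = -b^2 + b*(-d - 7) + 72*d^2 + 22*d - 10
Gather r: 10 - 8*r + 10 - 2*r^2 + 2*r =-2*r^2 - 6*r + 20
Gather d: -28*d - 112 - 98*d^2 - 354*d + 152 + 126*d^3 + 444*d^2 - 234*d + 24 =126*d^3 + 346*d^2 - 616*d + 64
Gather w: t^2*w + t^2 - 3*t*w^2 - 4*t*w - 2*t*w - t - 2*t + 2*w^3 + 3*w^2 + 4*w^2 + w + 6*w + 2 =t^2 - 3*t + 2*w^3 + w^2*(7 - 3*t) + w*(t^2 - 6*t + 7) + 2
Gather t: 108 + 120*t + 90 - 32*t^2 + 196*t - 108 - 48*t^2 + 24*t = -80*t^2 + 340*t + 90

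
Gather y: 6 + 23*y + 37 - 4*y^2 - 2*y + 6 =-4*y^2 + 21*y + 49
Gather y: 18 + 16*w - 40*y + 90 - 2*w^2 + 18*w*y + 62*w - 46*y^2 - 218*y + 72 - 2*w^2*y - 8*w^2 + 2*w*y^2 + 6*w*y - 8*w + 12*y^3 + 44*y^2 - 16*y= -10*w^2 + 70*w + 12*y^3 + y^2*(2*w - 2) + y*(-2*w^2 + 24*w - 274) + 180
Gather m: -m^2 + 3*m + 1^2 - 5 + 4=-m^2 + 3*m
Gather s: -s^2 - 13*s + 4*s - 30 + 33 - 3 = -s^2 - 9*s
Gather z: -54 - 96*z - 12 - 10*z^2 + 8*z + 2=-10*z^2 - 88*z - 64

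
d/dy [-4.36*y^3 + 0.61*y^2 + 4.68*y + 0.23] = -13.08*y^2 + 1.22*y + 4.68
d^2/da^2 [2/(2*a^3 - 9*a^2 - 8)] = 12*(-12*a^2*(a - 3)^2 + (3 - 2*a)*(-2*a^3 + 9*a^2 + 8))/(-2*a^3 + 9*a^2 + 8)^3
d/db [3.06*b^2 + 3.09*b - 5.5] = 6.12*b + 3.09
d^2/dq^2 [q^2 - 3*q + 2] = 2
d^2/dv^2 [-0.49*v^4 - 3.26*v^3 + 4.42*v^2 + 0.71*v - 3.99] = -5.88*v^2 - 19.56*v + 8.84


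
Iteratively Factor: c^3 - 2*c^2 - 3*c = (c + 1)*(c^2 - 3*c) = c*(c + 1)*(c - 3)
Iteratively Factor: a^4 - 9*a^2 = (a + 3)*(a^3 - 3*a^2) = a*(a + 3)*(a^2 - 3*a) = a^2*(a + 3)*(a - 3)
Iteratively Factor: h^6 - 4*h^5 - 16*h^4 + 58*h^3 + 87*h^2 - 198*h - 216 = (h - 3)*(h^5 - h^4 - 19*h^3 + h^2 + 90*h + 72) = (h - 3)*(h + 3)*(h^4 - 4*h^3 - 7*h^2 + 22*h + 24) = (h - 4)*(h - 3)*(h + 3)*(h^3 - 7*h - 6) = (h - 4)*(h - 3)*(h + 1)*(h + 3)*(h^2 - h - 6) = (h - 4)*(h - 3)^2*(h + 1)*(h + 3)*(h + 2)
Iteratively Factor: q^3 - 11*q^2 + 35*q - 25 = (q - 5)*(q^2 - 6*q + 5) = (q - 5)^2*(q - 1)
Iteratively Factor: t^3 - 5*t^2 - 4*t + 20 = (t - 2)*(t^2 - 3*t - 10) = (t - 5)*(t - 2)*(t + 2)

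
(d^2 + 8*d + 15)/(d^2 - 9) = (d + 5)/(d - 3)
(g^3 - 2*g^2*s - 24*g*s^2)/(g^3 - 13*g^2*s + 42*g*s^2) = (-g - 4*s)/(-g + 7*s)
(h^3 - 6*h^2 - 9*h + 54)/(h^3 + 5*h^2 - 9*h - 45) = (h - 6)/(h + 5)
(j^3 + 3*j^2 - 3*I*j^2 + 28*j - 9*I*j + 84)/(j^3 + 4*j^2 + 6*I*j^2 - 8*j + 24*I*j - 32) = (j^2 + j*(3 - 7*I) - 21*I)/(j^2 + 2*j*(2 + I) + 8*I)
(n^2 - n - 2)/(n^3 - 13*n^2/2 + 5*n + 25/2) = 2*(n - 2)/(2*n^2 - 15*n + 25)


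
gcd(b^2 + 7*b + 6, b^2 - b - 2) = b + 1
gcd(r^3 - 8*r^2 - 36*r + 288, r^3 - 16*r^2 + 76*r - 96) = r^2 - 14*r + 48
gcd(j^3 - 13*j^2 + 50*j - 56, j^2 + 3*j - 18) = 1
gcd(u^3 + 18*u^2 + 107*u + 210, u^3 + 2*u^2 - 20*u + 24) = u + 6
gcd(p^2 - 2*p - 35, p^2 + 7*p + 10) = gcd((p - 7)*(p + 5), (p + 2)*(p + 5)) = p + 5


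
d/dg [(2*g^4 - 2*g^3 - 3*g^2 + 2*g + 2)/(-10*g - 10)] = g*(-6*g^3 - 4*g^2 + 9*g + 6)/(10*(g^2 + 2*g + 1))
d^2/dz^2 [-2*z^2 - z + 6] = -4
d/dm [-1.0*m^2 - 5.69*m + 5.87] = -2.0*m - 5.69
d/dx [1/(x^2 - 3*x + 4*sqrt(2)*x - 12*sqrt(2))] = (-2*x - 4*sqrt(2) + 3)/(x^2 - 3*x + 4*sqrt(2)*x - 12*sqrt(2))^2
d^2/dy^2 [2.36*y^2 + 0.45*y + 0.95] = 4.72000000000000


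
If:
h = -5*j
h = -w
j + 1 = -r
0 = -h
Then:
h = 0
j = 0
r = -1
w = 0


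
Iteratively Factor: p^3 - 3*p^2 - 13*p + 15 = (p - 1)*(p^2 - 2*p - 15) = (p - 1)*(p + 3)*(p - 5)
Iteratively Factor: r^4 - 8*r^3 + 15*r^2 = (r)*(r^3 - 8*r^2 + 15*r) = r^2*(r^2 - 8*r + 15) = r^2*(r - 5)*(r - 3)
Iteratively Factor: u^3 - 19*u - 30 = (u + 3)*(u^2 - 3*u - 10) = (u + 2)*(u + 3)*(u - 5)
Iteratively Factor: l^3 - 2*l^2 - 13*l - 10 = (l - 5)*(l^2 + 3*l + 2) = (l - 5)*(l + 2)*(l + 1)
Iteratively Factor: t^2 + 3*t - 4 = (t - 1)*(t + 4)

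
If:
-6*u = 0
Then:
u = 0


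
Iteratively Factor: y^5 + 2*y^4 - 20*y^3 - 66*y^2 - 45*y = (y + 1)*(y^4 + y^3 - 21*y^2 - 45*y) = (y + 1)*(y + 3)*(y^3 - 2*y^2 - 15*y) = (y - 5)*(y + 1)*(y + 3)*(y^2 + 3*y) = (y - 5)*(y + 1)*(y + 3)^2*(y)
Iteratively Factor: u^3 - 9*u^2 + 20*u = (u)*(u^2 - 9*u + 20) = u*(u - 4)*(u - 5)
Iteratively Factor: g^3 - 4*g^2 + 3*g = (g)*(g^2 - 4*g + 3) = g*(g - 3)*(g - 1)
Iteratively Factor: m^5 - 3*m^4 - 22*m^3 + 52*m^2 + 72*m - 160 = (m - 2)*(m^4 - m^3 - 24*m^2 + 4*m + 80) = (m - 2)^2*(m^3 + m^2 - 22*m - 40) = (m - 5)*(m - 2)^2*(m^2 + 6*m + 8) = (m - 5)*(m - 2)^2*(m + 2)*(m + 4)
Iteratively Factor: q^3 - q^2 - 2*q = (q + 1)*(q^2 - 2*q) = (q - 2)*(q + 1)*(q)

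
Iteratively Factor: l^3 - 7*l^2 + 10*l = (l - 5)*(l^2 - 2*l) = (l - 5)*(l - 2)*(l)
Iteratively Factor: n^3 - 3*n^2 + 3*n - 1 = (n - 1)*(n^2 - 2*n + 1) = (n - 1)^2*(n - 1)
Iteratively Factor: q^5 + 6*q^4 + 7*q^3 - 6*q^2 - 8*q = (q + 1)*(q^4 + 5*q^3 + 2*q^2 - 8*q) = q*(q + 1)*(q^3 + 5*q^2 + 2*q - 8) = q*(q + 1)*(q + 4)*(q^2 + q - 2) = q*(q + 1)*(q + 2)*(q + 4)*(q - 1)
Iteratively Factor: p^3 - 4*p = (p + 2)*(p^2 - 2*p) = (p - 2)*(p + 2)*(p)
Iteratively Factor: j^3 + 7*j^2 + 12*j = (j + 3)*(j^2 + 4*j) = (j + 3)*(j + 4)*(j)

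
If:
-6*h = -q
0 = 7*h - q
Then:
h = 0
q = 0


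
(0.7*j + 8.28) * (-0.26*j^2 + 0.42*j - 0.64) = -0.182*j^3 - 1.8588*j^2 + 3.0296*j - 5.2992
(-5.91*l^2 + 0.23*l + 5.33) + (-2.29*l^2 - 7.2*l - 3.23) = -8.2*l^2 - 6.97*l + 2.1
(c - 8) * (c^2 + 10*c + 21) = c^3 + 2*c^2 - 59*c - 168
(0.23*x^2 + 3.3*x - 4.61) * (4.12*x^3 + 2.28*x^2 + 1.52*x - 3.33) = 0.9476*x^5 + 14.1204*x^4 - 11.1196*x^3 - 6.2607*x^2 - 17.9962*x + 15.3513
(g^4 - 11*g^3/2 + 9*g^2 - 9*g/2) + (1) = g^4 - 11*g^3/2 + 9*g^2 - 9*g/2 + 1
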